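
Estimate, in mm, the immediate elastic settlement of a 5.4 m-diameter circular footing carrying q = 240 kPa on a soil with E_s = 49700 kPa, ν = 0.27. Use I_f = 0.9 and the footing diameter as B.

Immediate (elastic) settlement: S_e = q·B·(1−ν²)/E_s · I_f.
S_e = 240 × 5.4 × (1 − 0.27²) / 49700 × 0.9
    = 240 × 5.4 × 0.9271 / 49700 × 0.9
    = 0.02176 m = 21.76 mm

S_e ≈ 21.8 mm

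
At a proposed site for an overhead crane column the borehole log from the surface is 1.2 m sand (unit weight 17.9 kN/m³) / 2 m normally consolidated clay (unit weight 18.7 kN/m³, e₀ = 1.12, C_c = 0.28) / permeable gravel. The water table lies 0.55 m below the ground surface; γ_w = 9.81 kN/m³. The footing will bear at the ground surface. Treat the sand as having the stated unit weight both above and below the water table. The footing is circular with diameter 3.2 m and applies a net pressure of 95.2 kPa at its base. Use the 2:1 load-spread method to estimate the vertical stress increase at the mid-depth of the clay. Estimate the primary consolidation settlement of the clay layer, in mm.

Mid-depth of clay below the ground surface: z = 1.2 + 2/2 = 2.2 m.
Total vertical stress at mid-clay: σ_v = 17.9×1.2 + 18.7×1 = 40.18 kPa.
Pore pressure: u = 9.81×(2.2 − 0.55) = 16.186 kPa.
Initial effective stress: σ'_0 = σ_v − u = 40.18 − 16.186 = 23.994 kPa.
Stress increase at mid-clay by the 2:1 spreading method:
Δσ ≈ qD²/(D+z)² = 95.2×3.2²/(3.2+2.2)² = 33.431 kPa
Final effective stress: σ'_f = σ'_0 + Δσ = 23.994 + 33.431 = 57.425 kPa.
Normally consolidated clay, so the full stress increment lies on the virgin compression line:
S_c = C_c·H/(1+e₀)·log₁₀(σ'_f/σ'_0) = 0.28×2/(1+1.12)×log₁₀(57.425/23.994)
    = 0.26415 × 0.379 = 0.1001 m

S_c ≈ 100 mm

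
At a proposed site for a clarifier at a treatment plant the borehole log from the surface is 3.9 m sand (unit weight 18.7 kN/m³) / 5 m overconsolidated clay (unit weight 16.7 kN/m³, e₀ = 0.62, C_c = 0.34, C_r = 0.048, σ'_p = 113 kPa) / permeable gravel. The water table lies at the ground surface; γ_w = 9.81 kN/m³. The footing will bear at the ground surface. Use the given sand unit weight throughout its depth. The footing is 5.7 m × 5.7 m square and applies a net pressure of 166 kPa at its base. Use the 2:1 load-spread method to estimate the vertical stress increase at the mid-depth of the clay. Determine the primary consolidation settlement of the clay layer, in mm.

S_c ≈ 34.5 mm

Mid-depth of clay below the ground surface: z = 3.9 + 5/2 = 6.4 m.
Total vertical stress at mid-clay: σ_v = 18.7×3.9 + 16.7×2.5 = 114.68 kPa.
Pore pressure: u = 9.81×(6.4 − 0) = 62.784 kPa.
Initial effective stress: σ'_0 = σ_v − u = 114.68 − 62.784 = 51.896 kPa.
Stress increase at mid-clay by the 2:1 spreading method:
Δσ = qBL/((B+z)(L+z)) = 166×5.7×5.7/((5.7+6.4)(5.7+6.4)) = 36.837 kPa
Final effective stress: σ'_f = 51.896 + 36.837 = 88.733 kPa.
σ'_f = 88.733 ≤ σ'_p = 113 kPa, so the clay remains overconsolidated and only the recompression index applies:
S_c = C_r·H/(1+e₀)·log₁₀(σ'_f/σ'_0) = 0.048×5/1.62×log₁₀(88.733/51.896)
    = 0.14815 × 0.23295 = 0.03451 m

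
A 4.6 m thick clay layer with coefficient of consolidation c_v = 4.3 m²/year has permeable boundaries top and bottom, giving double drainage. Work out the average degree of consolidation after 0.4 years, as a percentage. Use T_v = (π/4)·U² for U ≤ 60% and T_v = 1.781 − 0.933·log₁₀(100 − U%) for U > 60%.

Drainage path length: H_d = H/2 = 2.3 m (double drainage).
T_v = c_v·t/H_d² = 4.3×0.4/2.3² = 0.32514.
T_v = 0.32514 corresponds to the U > 60% branch:
U = 1 − 10^((1.781 − T_v)/0.933)/100 = 0.6366

U ≈ 63.7 %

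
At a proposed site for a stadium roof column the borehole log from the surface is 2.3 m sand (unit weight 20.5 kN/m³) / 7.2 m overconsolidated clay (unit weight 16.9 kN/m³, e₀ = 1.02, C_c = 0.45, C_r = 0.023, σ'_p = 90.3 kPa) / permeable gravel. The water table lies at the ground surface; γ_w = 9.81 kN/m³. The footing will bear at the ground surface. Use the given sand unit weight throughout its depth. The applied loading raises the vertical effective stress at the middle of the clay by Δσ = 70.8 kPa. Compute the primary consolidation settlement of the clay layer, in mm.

S_c ≈ 224 mm

Mid-depth of clay below the ground surface: z = 2.3 + 7.2/2 = 5.9 m.
Total vertical stress at mid-clay: σ_v = 20.5×2.3 + 16.9×3.6 = 107.99 kPa.
Pore pressure: u = 9.81×(5.9 − 0) = 57.879 kPa.
Initial effective stress: σ'_0 = σ_v − u = 107.99 − 57.879 = 50.111 kPa.
Final effective stress: σ'_f = 50.111 + 70.8 = 120.91 kPa.
σ'_f = 120.91 > σ'_p = 90.3 kPa, so the stress path crosses the preconsolidation pressure — recompression up to σ'_p, then virgin compression beyond:
S_c = H/(1+e₀)·[C_r·log₁₀(σ'_p/σ'_0) + C_c·log₁₀(σ'_f/σ'_p)]
    = 7.2/2.02 × [0.023×log₁₀(90.3/50.111) + 0.45×log₁₀(120.91/90.3)]
    = 3.5644 × [0.0058824 + 0.057049] = 0.2243 m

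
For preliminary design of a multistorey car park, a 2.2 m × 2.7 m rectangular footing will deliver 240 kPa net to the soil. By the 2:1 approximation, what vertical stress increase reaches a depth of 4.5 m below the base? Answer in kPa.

Δσ_z ≈ 29.6 kPa

By the 2:1 method the load spreads at 1 horizontal : 2 vertical, so at depth z the loaded area has grown by z in each plan dimension:
Δσ = qBL/((B+z)(L+z)) = 240×2.2×2.7/((2.2+4.5)(2.7+4.5)) = 29.552 kPa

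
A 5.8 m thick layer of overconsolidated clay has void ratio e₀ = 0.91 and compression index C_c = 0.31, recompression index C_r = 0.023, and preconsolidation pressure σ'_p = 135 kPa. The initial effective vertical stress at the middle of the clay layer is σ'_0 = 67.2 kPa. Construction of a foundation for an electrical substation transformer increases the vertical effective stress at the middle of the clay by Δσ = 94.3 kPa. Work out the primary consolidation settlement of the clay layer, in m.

S_c ≈ 0.0944 m

Final effective stress: σ'_f = 67.2 + 94.3 = 161.5 kPa.
σ'_f = 161.5 > σ'_p = 135 kPa, so the stress path crosses the preconsolidation pressure — recompression up to σ'_p, then virgin compression beyond:
S_c = H/(1+e₀)·[C_r·log₁₀(σ'_p/σ'_0) + C_c·log₁₀(σ'_f/σ'_p)]
    = 5.8/1.91 × [0.023×log₁₀(135/67.2) + 0.31×log₁₀(161.5/135)]
    = 3.0366 × [0.0069682 + 0.02413] = 0.09443 m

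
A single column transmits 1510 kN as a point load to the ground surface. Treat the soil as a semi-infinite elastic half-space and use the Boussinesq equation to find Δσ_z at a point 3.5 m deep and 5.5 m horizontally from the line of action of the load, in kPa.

Δσ_z ≈ 2.63 kPa

Boussinesq vertical stress below a point load on an elastic half-space:
Δσ_z = 3P/(2πz²) · [1 + (r/z)²]^(−5/2)
r/z = 5.5/3.5 = 1.5714; [1+(r/z)²]^(−5/2) = 0.044603.
Δσ_z = 3×1510/(2π×3.5²) × 0.044603 = 58.855 × 0.044603 = 2.625 kPa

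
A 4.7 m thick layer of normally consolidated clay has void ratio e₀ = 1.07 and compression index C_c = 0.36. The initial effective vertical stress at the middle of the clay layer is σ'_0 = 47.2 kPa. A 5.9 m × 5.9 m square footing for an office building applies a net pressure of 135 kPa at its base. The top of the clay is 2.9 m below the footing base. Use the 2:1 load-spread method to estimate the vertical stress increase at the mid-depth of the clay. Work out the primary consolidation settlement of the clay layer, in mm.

S_c ≈ 209 mm

Mid-depth of clay below the footing base: z = 2.9 + 4.7/2 = 5.25 m.
Stress increase at mid-clay by the 2:1 spreading method:
Δσ = qBL/((B+z)(L+z)) = 135×5.9×5.9/((5.9+5.25)(5.9+5.25)) = 37.8 kPa
Final effective stress: σ'_f = σ'_0 + Δσ = 47.2 + 37.8 = 85 kPa.
Normally consolidated clay, so the full stress increment lies on the virgin compression line:
S_c = C_c·H/(1+e₀)·log₁₀(σ'_f/σ'_0) = 0.36×4.7/(1+1.07)×log₁₀(85/47.2)
    = 0.81739 × 0.25548 = 0.2088 m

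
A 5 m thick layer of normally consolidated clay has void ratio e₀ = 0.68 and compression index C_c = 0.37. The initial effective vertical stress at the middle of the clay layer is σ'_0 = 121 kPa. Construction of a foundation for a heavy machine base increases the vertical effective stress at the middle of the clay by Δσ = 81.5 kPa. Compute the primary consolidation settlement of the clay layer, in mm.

Final effective stress: σ'_f = σ'_0 + Δσ = 121 + 81.5 = 202.5 kPa.
Normally consolidated clay, so the full stress increment lies on the virgin compression line:
S_c = C_c·H/(1+e₀)·log₁₀(σ'_f/σ'_0) = 0.37×5/(1+0.68)×log₁₀(202.5/121)
    = 1.1012 × 0.22364 = 0.2463 m

S_c ≈ 246 mm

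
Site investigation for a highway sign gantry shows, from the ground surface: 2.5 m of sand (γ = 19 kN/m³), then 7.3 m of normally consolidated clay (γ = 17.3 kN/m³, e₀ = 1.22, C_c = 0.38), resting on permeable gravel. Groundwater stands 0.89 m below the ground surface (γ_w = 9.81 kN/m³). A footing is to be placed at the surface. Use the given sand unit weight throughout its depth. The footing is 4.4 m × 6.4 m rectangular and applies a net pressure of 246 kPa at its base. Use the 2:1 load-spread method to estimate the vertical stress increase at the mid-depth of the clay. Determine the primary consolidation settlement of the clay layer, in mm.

S_c ≈ 344 mm

Mid-depth of clay below the ground surface: z = 2.5 + 7.3/2 = 6.15 m.
Total vertical stress at mid-clay: σ_v = 19×2.5 + 17.3×3.65 = 110.65 kPa.
Pore pressure: u = 9.81×(6.15 − 0.89) = 51.601 kPa.
Initial effective stress: σ'_0 = σ_v − u = 110.65 − 51.601 = 59.049 kPa.
Stress increase at mid-clay by the 2:1 spreading method:
Δσ = qBL/((B+z)(L+z)) = 246×4.4×6.4/((4.4+6.15)(6.4+6.15)) = 52.32 kPa
Final effective stress: σ'_f = σ'_0 + Δσ = 59.049 + 52.32 = 111.37 kPa.
Normally consolidated clay, so the full stress increment lies on the virgin compression line:
S_c = C_c·H/(1+e₀)·log₁₀(σ'_f/σ'_0) = 0.38×7.3/(1+1.22)×log₁₀(111.37/59.049)
    = 1.2495 × 0.27556 = 0.3443 m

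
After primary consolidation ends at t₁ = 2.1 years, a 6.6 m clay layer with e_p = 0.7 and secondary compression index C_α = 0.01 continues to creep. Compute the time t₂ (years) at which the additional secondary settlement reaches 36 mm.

S_s = C_α·H/(1+e_p)·log₁₀(t₂/t₁) ⇒ log₁₀(t₂/t₁) = S_s·(1+e_p)/(C_α·H).
log₁₀(t₂/t₁) = 0.036 × (1+0.7) / (0.01×6.6) = 0.9273
t₂ = t₁ × 10^0.9273 = 2.1 × 8.458 = 17.76 years

t₂ ≈ 17.8 years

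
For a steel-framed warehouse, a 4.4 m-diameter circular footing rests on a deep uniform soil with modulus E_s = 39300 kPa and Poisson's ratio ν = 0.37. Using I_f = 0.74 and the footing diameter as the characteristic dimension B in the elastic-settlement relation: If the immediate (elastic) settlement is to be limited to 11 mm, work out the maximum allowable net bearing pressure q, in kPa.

S_e = q·B·(1−ν²)/E_s · I_f  ⇒  q = S_e·E_s / (B·(1−ν²)·I_f).
q = 0.011 × 39300 / (4.4 × 0.8631 × 0.74) = 153.8 kPa

q ≈ 154 kPa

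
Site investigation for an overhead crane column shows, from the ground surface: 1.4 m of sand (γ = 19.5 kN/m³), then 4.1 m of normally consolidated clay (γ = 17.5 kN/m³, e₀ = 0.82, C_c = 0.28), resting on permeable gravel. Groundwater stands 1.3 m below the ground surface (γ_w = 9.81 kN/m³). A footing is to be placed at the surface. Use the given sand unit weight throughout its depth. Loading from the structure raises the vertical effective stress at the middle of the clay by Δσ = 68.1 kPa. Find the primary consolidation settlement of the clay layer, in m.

Mid-depth of clay below the ground surface: z = 1.4 + 4.1/2 = 3.45 m.
Total vertical stress at mid-clay: σ_v = 19.5×1.4 + 17.5×2.05 = 63.175 kPa.
Pore pressure: u = 9.81×(3.45 − 1.3) = 21.091 kPa.
Initial effective stress: σ'_0 = σ_v − u = 63.175 − 21.091 = 42.084 kPa.
Final effective stress: σ'_f = σ'_0 + Δσ = 42.084 + 68.1 = 110.18 kPa.
Normally consolidated clay, so the full stress increment lies on the virgin compression line:
S_c = C_c·H/(1+e₀)·log₁₀(σ'_f/σ'_0) = 0.28×4.1/(1+0.82)×log₁₀(110.18/42.084)
    = 0.63077 × 0.41799 = 0.2637 m

S_c ≈ 0.264 m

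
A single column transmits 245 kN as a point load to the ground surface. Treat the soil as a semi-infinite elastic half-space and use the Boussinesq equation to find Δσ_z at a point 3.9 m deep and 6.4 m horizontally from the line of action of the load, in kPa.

Boussinesq vertical stress below a point load on an elastic half-space:
Δσ_z = 3P/(2πz²) · [1 + (r/z)²]^(−5/2)
r/z = 6.4/3.9 = 1.641; [1+(r/z)²]^(−5/2) = 0.038156.
Δσ_z = 3×245/(2π×3.9²) × 0.038156 = 7.6909 × 0.038156 = 0.2935 kPa

Δσ_z ≈ 0.293 kPa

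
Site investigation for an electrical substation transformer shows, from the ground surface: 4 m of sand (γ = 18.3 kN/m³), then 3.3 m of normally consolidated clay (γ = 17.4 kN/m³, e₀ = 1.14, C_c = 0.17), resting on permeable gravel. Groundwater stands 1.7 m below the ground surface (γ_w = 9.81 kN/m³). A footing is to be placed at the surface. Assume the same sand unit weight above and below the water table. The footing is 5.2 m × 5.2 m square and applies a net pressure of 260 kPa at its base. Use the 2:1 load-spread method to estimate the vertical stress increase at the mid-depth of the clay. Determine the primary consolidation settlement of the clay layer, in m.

S_c ≈ 0.0758 m

Mid-depth of clay below the ground surface: z = 4 + 3.3/2 = 5.65 m.
Total vertical stress at mid-clay: σ_v = 18.3×4 + 17.4×1.65 = 101.91 kPa.
Pore pressure: u = 9.81×(5.65 − 1.7) = 38.75 kPa.
Initial effective stress: σ'_0 = σ_v − u = 101.91 − 38.75 = 63.16 kPa.
Stress increase at mid-clay by the 2:1 spreading method:
Δσ = qBL/((B+z)(L+z)) = 260×5.2×5.2/((5.2+5.65)(5.2+5.65)) = 59.72 kPa
Final effective stress: σ'_f = σ'_0 + Δσ = 63.16 + 59.72 = 122.88 kPa.
Normally consolidated clay, so the full stress increment lies on the virgin compression line:
S_c = C_c·H/(1+e₀)·log₁₀(σ'_f/σ'_0) = 0.17×3.3/(1+1.14)×log₁₀(122.88/63.16)
    = 0.26215 × 0.28904 = 0.07577 m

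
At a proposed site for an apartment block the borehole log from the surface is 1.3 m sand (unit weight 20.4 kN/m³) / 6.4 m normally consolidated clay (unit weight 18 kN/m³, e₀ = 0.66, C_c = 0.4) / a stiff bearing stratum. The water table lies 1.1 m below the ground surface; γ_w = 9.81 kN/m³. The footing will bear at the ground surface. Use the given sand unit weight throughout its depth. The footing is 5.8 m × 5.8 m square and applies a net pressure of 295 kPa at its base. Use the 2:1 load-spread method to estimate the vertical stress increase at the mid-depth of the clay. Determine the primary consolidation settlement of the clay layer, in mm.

S_c ≈ 700 mm

Mid-depth of clay below the ground surface: z = 1.3 + 6.4/2 = 4.5 m.
Total vertical stress at mid-clay: σ_v = 20.4×1.3 + 18×3.2 = 84.12 kPa.
Pore pressure: u = 9.81×(4.5 − 1.1) = 33.354 kPa.
Initial effective stress: σ'_0 = σ_v − u = 84.12 − 33.354 = 50.766 kPa.
Stress increase at mid-clay by the 2:1 spreading method:
Δσ = qBL/((B+z)(L+z)) = 295×5.8×5.8/((5.8+4.5)(5.8+4.5)) = 93.541 kPa
Final effective stress: σ'_f = σ'_0 + Δσ = 50.766 + 93.541 = 144.31 kPa.
Normally consolidated clay, so the full stress increment lies on the virgin compression line:
S_c = C_c·H/(1+e₀)·log₁₀(σ'_f/σ'_0) = 0.4×6.4/(1+0.66)×log₁₀(144.31/50.766)
    = 1.5422 × 0.45372 = 0.6997 m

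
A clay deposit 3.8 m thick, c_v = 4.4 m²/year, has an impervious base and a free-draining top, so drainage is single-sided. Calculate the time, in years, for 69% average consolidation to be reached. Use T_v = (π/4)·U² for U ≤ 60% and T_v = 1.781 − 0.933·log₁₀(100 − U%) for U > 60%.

Drainage path length: H_d = H = 3.8 m (single drainage).
U > 60%: T_v = 1.781 − 0.933·log₁₀(100 − 69) = 0.38956.
t = T_v·H_d²/c_v = 0.38956×3.8²/4.4 = 1.278 years.

t ≈ 1.28 years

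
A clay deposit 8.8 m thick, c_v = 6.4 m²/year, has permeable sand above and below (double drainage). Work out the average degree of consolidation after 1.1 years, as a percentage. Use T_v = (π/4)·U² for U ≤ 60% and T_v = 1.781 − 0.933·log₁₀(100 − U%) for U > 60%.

Drainage path length: H_d = H/2 = 4.4 m (double drainage).
T_v = c_v·t/H_d² = 6.4×1.1/4.4² = 0.36364.
T_v = 0.36364 corresponds to the U > 60% branch:
U = 1 − 10^((1.781 − T_v)/0.933)/100 = 0.6695

U ≈ 67 %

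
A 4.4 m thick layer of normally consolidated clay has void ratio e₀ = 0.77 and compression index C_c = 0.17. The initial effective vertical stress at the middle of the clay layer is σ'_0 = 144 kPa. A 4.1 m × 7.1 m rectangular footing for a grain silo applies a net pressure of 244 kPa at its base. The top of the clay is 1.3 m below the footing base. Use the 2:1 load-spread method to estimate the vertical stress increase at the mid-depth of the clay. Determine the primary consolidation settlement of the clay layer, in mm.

Mid-depth of clay below the footing base: z = 1.3 + 4.4/2 = 3.5 m.
Stress increase at mid-clay by the 2:1 spreading method:
Δσ = qBL/((B+z)(L+z)) = 244×4.1×7.1/((4.1+3.5)(7.1+3.5)) = 88.168 kPa
Final effective stress: σ'_f = σ'_0 + Δσ = 144 + 88.168 = 232.17 kPa.
Normally consolidated clay, so the full stress increment lies on the virgin compression line:
S_c = C_c·H/(1+e₀)·log₁₀(σ'_f/σ'_0) = 0.17×4.4/(1+0.77)×log₁₀(232.17/144)
    = 0.4226 × 0.20744 = 0.08766 m

S_c ≈ 87.7 mm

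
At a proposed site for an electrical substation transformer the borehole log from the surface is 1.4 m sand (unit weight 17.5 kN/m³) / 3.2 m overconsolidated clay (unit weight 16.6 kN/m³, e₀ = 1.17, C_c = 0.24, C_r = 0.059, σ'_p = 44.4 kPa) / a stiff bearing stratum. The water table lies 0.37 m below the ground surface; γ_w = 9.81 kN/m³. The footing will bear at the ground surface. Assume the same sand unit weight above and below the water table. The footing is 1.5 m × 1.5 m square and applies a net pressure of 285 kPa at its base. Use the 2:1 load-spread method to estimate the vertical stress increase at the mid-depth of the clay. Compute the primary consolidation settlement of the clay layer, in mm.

Mid-depth of clay below the ground surface: z = 1.4 + 3.2/2 = 3 m.
Total vertical stress at mid-clay: σ_v = 17.5×1.4 + 16.6×1.6 = 51.06 kPa.
Pore pressure: u = 9.81×(3 − 0.37) = 25.8 kPa.
Initial effective stress: σ'_0 = σ_v − u = 51.06 − 25.8 = 25.26 kPa.
Stress increase at mid-clay by the 2:1 spreading method:
Δσ = qBL/((B+z)(L+z)) = 285×1.5×1.5/((1.5+3)(1.5+3)) = 31.667 kPa
Final effective stress: σ'_f = 25.26 + 31.667 = 56.927 kPa.
σ'_f = 56.927 > σ'_p = 44.4 kPa, so the stress path crosses the preconsolidation pressure — recompression up to σ'_p, then virgin compression beyond:
S_c = H/(1+e₀)·[C_r·log₁₀(σ'_p/σ'_0) + C_c·log₁₀(σ'_f/σ'_p)]
    = 3.2/2.17 × [0.059×log₁₀(44.4/25.26) + 0.24×log₁₀(56.927/44.4)]
    = 1.4747 × [0.014452 + 0.025904] = 0.05951 m

S_c ≈ 59.5 mm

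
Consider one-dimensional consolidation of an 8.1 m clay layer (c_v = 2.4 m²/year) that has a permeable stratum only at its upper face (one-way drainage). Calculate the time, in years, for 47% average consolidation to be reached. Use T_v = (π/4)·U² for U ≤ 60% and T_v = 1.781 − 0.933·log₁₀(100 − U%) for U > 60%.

t ≈ 4.74 years

Drainage path length: H_d = H = 8.1 m (single drainage).
U ≤ 60%: T_v = (π/4)·U² = (π/4)×0.47² = 0.17349.
t = T_v·H_d²/c_v = 0.17349×8.1²/2.4 = 4.743 years.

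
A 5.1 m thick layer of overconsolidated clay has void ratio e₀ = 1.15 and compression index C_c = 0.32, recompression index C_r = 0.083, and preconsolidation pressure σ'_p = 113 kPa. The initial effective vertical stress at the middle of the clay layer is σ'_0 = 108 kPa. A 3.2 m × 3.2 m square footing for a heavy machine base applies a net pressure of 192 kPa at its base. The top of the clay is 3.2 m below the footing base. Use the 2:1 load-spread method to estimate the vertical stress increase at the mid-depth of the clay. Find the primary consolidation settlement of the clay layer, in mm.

S_c ≈ 56.5 mm

Mid-depth of clay below the footing base: z = 3.2 + 5.1/2 = 5.75 m.
Stress increase at mid-clay by the 2:1 spreading method:
Δσ = qBL/((B+z)(L+z)) = 192×3.2×3.2/((3.2+5.75)(3.2+5.75)) = 24.545 kPa
Final effective stress: σ'_f = 108 + 24.545 = 132.55 kPa.
σ'_f = 132.55 > σ'_p = 113 kPa, so the stress path crosses the preconsolidation pressure — recompression up to σ'_p, then virgin compression beyond:
S_c = H/(1+e₀)·[C_r·log₁₀(σ'_p/σ'_0) + C_c·log₁₀(σ'_f/σ'_p)]
    = 5.1/2.15 × [0.083×log₁₀(113/108) + 0.32×log₁₀(132.55/113)]
    = 2.3721 × [0.0016313 + 0.022176] = 0.05647 m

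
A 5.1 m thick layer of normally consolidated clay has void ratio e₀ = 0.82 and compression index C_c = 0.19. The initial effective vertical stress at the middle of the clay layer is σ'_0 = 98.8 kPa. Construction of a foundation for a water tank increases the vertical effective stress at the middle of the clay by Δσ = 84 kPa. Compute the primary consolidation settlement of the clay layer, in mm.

Final effective stress: σ'_f = σ'_0 + Δσ = 98.8 + 84 = 182.8 kPa.
Normally consolidated clay, so the full stress increment lies on the virgin compression line:
S_c = C_c·H/(1+e₀)·log₁₀(σ'_f/σ'_0) = 0.19×5.1/(1+0.82)×log₁₀(182.8/98.8)
    = 0.53242 × 0.26722 = 0.1423 m

S_c ≈ 142 mm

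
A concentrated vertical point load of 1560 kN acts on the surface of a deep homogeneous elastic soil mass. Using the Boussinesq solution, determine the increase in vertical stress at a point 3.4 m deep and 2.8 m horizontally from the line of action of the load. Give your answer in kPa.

Δσ_z ≈ 17.7 kPa

Boussinesq vertical stress below a point load on an elastic half-space:
Δσ_z = 3P/(2πz²) · [1 + (r/z)²]^(−5/2)
r/z = 2.8/3.4 = 0.82353; [1+(r/z)²]^(−5/2) = 0.27409.
Δσ_z = 3×1560/(2π×3.4²) × 0.27409 = 64.433 × 0.27409 = 17.66 kPa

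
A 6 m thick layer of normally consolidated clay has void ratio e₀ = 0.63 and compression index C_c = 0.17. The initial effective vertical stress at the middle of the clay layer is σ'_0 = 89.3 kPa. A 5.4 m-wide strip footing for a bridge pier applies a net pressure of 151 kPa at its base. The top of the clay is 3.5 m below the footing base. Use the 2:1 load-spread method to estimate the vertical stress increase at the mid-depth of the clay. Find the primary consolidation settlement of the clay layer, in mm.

Mid-depth of clay below the footing base: z = 3.5 + 6/2 = 6.5 m.
Stress increase at mid-clay by the 2:1 spreading method:
Δσ = qB/(B+z) = 151×5.4/(5.4+6.5) = 68.521 kPa
Final effective stress: σ'_f = σ'_0 + Δσ = 89.3 + 68.521 = 157.82 kPa.
Normally consolidated clay, so the full stress increment lies on the virgin compression line:
S_c = C_c·H/(1+e₀)·log₁₀(σ'_f/σ'_0) = 0.17×6/(1+0.63)×log₁₀(157.82/89.3)
    = 0.62577 × 0.24731 = 0.1548 m

S_c ≈ 155 mm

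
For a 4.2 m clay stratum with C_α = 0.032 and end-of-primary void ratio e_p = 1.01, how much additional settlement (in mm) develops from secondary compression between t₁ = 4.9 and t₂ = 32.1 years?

S_s ≈ 54.6 mm

Secondary compression: S_s = C_α·H/(1+e_p)·log₁₀(t₂/t₁)
S_s = 0.032×4.2/(1+1.01)×log₁₀(32.1/4.9)
    = 0.06687 × 0.8163 = 0.05458 m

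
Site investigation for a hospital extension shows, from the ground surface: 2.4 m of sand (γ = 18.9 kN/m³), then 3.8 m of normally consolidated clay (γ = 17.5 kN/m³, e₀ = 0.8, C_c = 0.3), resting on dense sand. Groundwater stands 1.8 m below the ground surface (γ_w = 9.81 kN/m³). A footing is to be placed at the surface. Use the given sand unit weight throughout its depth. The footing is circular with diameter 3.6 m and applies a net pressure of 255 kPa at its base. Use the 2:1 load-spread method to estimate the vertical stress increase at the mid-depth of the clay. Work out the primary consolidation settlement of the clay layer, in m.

Mid-depth of clay below the ground surface: z = 2.4 + 3.8/2 = 4.3 m.
Total vertical stress at mid-clay: σ_v = 18.9×2.4 + 17.5×1.9 = 78.61 kPa.
Pore pressure: u = 9.81×(4.3 − 1.8) = 24.525 kPa.
Initial effective stress: σ'_0 = σ_v − u = 78.61 − 24.525 = 54.085 kPa.
Stress increase at mid-clay by the 2:1 spreading method:
Δσ ≈ qD²/(D+z)² = 255×3.6²/(3.6+4.3)² = 52.953 kPa
Final effective stress: σ'_f = σ'_0 + Δσ = 54.085 + 52.953 = 107.04 kPa.
Normally consolidated clay, so the full stress increment lies on the virgin compression line:
S_c = C_c·H/(1+e₀)·log₁₀(σ'_f/σ'_0) = 0.3×3.8/(1+0.8)×log₁₀(107.04/54.085)
    = 0.63333 × 0.29647 = 0.1878 m

S_c ≈ 0.188 m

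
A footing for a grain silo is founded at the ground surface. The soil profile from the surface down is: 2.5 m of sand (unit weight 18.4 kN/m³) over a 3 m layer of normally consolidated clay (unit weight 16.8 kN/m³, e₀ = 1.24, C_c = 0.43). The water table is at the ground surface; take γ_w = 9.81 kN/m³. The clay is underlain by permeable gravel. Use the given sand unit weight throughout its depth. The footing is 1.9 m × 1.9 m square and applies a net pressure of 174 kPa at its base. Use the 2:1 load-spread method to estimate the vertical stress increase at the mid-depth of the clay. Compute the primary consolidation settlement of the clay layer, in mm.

S_c ≈ 112 mm

Mid-depth of clay below the ground surface: z = 2.5 + 3/2 = 4 m.
Total vertical stress at mid-clay: σ_v = 18.4×2.5 + 16.8×1.5 = 71.2 kPa.
Pore pressure: u = 9.81×(4 − 0) = 39.24 kPa.
Initial effective stress: σ'_0 = σ_v − u = 71.2 − 39.24 = 31.96 kPa.
Stress increase at mid-clay by the 2:1 spreading method:
Δσ = qBL/((B+z)(L+z)) = 174×1.9×1.9/((1.9+4)(1.9+4)) = 18.045 kPa
Final effective stress: σ'_f = σ'_0 + Δσ = 31.96 + 18.045 = 50.005 kPa.
Normally consolidated clay, so the full stress increment lies on the virgin compression line:
S_c = C_c·H/(1+e₀)·log₁₀(σ'_f/σ'_0) = 0.43×3/(1+1.24)×log₁₀(50.005/31.96)
    = 0.57589 × 0.19441 = 0.112 m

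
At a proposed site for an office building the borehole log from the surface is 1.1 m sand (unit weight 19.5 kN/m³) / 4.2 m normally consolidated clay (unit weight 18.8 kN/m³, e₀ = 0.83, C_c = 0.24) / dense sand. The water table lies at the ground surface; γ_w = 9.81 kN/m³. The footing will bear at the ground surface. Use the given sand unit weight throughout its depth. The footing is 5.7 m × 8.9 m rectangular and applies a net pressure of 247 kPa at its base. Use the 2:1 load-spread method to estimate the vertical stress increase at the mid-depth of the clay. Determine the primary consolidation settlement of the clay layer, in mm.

Mid-depth of clay below the ground surface: z = 1.1 + 4.2/2 = 3.2 m.
Total vertical stress at mid-clay: σ_v = 19.5×1.1 + 18.8×2.1 = 60.93 kPa.
Pore pressure: u = 9.81×(3.2 − 0) = 31.392 kPa.
Initial effective stress: σ'_0 = σ_v − u = 60.93 − 31.392 = 29.538 kPa.
Stress increase at mid-clay by the 2:1 spreading method:
Δσ = qBL/((B+z)(L+z)) = 247×5.7×8.9/((5.7+3.2)(8.9+3.2)) = 116.36 kPa
Final effective stress: σ'_f = σ'_0 + Δσ = 29.538 + 116.36 = 145.9 kPa.
Normally consolidated clay, so the full stress increment lies on the virgin compression line:
S_c = C_c·H/(1+e₀)·log₁₀(σ'_f/σ'_0) = 0.24×4.2/(1+0.83)×log₁₀(145.9/29.538)
    = 0.55082 × 0.69367 = 0.3821 m

S_c ≈ 382 mm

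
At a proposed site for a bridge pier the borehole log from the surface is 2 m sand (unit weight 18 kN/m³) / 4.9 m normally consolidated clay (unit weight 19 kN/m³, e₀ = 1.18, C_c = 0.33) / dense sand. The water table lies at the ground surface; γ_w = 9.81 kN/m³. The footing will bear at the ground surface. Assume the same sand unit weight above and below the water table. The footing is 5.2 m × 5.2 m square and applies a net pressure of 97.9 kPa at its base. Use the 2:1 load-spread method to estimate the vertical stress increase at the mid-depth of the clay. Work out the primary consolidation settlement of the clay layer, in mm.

S_c ≈ 177 mm

Mid-depth of clay below the ground surface: z = 2 + 4.9/2 = 4.45 m.
Total vertical stress at mid-clay: σ_v = 18×2 + 19×2.45 = 82.55 kPa.
Pore pressure: u = 9.81×(4.45 − 0) = 43.655 kPa.
Initial effective stress: σ'_0 = σ_v − u = 82.55 − 43.655 = 38.895 kPa.
Stress increase at mid-clay by the 2:1 spreading method:
Δσ = qBL/((B+z)(L+z)) = 97.9×5.2×5.2/((5.2+4.45)(5.2+4.45)) = 28.427 kPa
Final effective stress: σ'_f = σ'_0 + Δσ = 38.895 + 28.427 = 67.322 kPa.
Normally consolidated clay, so the full stress increment lies on the virgin compression line:
S_c = C_c·H/(1+e₀)·log₁₀(σ'_f/σ'_0) = 0.33×4.9/(1+1.18)×log₁₀(67.322/38.895)
    = 0.74174 × 0.23826 = 0.1767 m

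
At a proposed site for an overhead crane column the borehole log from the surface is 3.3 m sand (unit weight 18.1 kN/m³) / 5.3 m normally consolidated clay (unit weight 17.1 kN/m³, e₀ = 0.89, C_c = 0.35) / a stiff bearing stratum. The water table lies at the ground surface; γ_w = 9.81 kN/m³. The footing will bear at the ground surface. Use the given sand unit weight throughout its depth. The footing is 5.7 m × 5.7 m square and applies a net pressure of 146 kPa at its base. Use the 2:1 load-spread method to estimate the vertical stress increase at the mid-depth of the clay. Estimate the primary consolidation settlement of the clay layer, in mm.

Mid-depth of clay below the ground surface: z = 3.3 + 5.3/2 = 5.95 m.
Total vertical stress at mid-clay: σ_v = 18.1×3.3 + 17.1×2.65 = 105.05 kPa.
Pore pressure: u = 9.81×(5.95 − 0) = 58.37 kPa.
Initial effective stress: σ'_0 = σ_v − u = 105.05 − 58.37 = 46.68 kPa.
Stress increase at mid-clay by the 2:1 spreading method:
Δσ = qBL/((B+z)(L+z)) = 146×5.7×5.7/((5.7+5.95)(5.7+5.95)) = 34.95 kPa
Final effective stress: σ'_f = σ'_0 + Δσ = 46.68 + 34.95 = 81.63 kPa.
Normally consolidated clay, so the full stress increment lies on the virgin compression line:
S_c = C_c·H/(1+e₀)·log₁₀(σ'_f/σ'_0) = 0.35×5.3/(1+0.89)×log₁₀(81.63/46.68)
    = 0.98148 × 0.24272 = 0.2382 m

S_c ≈ 238 mm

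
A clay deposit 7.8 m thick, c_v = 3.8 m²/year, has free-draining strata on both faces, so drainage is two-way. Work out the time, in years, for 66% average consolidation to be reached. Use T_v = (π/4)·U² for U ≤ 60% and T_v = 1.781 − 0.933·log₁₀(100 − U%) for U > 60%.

t ≈ 1.41 years

Drainage path length: H_d = H/2 = 3.9 m (double drainage).
U > 60%: T_v = 1.781 − 0.933·log₁₀(100 − 66) = 0.35213.
t = T_v·H_d²/c_v = 0.35213×3.9²/3.8 = 1.409 years.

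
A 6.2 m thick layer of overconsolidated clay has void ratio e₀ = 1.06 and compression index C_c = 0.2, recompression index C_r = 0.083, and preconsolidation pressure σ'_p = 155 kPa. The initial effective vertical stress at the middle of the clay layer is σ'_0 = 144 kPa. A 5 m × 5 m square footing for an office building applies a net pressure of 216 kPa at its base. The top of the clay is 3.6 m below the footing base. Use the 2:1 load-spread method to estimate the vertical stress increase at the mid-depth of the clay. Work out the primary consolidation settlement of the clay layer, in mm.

Mid-depth of clay below the footing base: z = 3.6 + 6.2/2 = 6.7 m.
Stress increase at mid-clay by the 2:1 spreading method:
Δσ = qBL/((B+z)(L+z)) = 216×5×5/((5+6.7)(5+6.7)) = 39.448 kPa
Final effective stress: σ'_f = 144 + 39.448 = 183.45 kPa.
σ'_f = 183.45 > σ'_p = 155 kPa, so the stress path crosses the preconsolidation pressure — recompression up to σ'_p, then virgin compression beyond:
S_c = H/(1+e₀)·[C_r·log₁₀(σ'_p/σ'_0) + C_c·log₁₀(σ'_f/σ'_p)]
    = 6.2/2.06 × [0.083×log₁₀(155/144) + 0.2×log₁₀(183.45/155)]
    = 3.0097 × [0.0026534 + 0.014637] = 0.05204 m

S_c ≈ 52 mm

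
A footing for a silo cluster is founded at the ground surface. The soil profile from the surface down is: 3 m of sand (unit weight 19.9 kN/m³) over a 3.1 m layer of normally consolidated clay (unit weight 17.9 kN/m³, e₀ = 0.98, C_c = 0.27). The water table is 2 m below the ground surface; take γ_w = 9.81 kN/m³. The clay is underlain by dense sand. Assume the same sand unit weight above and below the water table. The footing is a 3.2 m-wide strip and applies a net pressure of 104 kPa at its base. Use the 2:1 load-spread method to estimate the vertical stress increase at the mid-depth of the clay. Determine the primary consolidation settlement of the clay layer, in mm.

S_c ≈ 96.1 mm

Mid-depth of clay below the ground surface: z = 3 + 3.1/2 = 4.55 m.
Total vertical stress at mid-clay: σ_v = 19.9×3 + 17.9×1.55 = 87.445 kPa.
Pore pressure: u = 9.81×(4.55 − 2) = 25.015 kPa.
Initial effective stress: σ'_0 = σ_v − u = 87.445 − 25.015 = 62.43 kPa.
Stress increase at mid-clay by the 2:1 spreading method:
Δσ = qB/(B+z) = 104×3.2/(3.2+4.55) = 42.942 kPa
Final effective stress: σ'_f = σ'_0 + Δσ = 62.43 + 42.942 = 105.37 kPa.
Normally consolidated clay, so the full stress increment lies on the virgin compression line:
S_c = C_c·H/(1+e₀)·log₁₀(σ'_f/σ'_0) = 0.27×3.1/(1+0.98)×log₁₀(105.37/62.43)
    = 0.42273 × 0.22732 = 0.09609 m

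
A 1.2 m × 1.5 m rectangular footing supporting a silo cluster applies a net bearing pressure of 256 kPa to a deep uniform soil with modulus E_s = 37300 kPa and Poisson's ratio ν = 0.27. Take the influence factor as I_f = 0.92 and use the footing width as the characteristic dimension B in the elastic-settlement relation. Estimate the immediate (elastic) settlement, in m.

Immediate (elastic) settlement: S_e = q·B·(1−ν²)/E_s · I_f.
S_e = 256 × 1.2 × (1 − 0.27²) / 37300 × 0.92
    = 256 × 1.2 × 0.9271 / 37300 × 0.92
    = 0.007025 m

S_e ≈ 0.00702 m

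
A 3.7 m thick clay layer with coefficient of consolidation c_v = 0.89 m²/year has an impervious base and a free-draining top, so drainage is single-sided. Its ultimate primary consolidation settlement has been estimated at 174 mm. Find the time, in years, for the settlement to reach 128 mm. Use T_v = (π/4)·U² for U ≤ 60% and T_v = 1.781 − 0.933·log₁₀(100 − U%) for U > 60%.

t ≈ 6.98 years

Drainage path length: H_d = H = 3.7 m (single drainage).
U = S(t)/S_ult = 128/174 = 0.7356.
U > 60%: T_v = 1.781 − 0.933·log₁₀(100 − 73.563) = 0.45408.
t = T_v·H_d²/c_v = 0.45408×3.7²/0.89 = 6.985 years.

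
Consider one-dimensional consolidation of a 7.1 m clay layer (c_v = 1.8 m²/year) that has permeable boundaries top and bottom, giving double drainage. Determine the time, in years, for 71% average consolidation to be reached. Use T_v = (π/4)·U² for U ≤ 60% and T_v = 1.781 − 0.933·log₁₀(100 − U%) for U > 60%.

t ≈ 2.92 years

Drainage path length: H_d = H/2 = 3.55 m (double drainage).
U > 60%: T_v = 1.781 − 0.933·log₁₀(100 − 71) = 0.41658.
t = T_v·H_d²/c_v = 0.41658×3.55²/1.8 = 2.917 years.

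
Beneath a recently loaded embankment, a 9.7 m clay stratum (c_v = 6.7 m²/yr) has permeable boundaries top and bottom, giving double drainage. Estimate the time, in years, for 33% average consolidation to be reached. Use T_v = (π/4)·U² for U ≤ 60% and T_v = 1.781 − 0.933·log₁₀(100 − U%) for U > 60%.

Drainage path length: H_d = H/2 = 4.85 m (double drainage).
U ≤ 60%: T_v = (π/4)·U² = (π/4)×0.33² = 0.08553.
t = T_v·H_d²/c_v = 0.08553×4.85²/6.7 = 0.3003 years.

t ≈ 0.3 years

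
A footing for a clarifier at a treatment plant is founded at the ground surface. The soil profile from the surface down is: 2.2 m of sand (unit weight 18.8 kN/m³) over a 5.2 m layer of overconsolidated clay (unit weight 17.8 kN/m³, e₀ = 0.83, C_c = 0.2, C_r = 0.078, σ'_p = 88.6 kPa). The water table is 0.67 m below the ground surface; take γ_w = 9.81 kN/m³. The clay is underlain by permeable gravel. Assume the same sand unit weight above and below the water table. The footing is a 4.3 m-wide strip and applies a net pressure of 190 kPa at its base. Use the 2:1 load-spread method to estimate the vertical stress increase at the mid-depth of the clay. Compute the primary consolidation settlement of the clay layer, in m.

S_c ≈ 0.168 m

Mid-depth of clay below the ground surface: z = 2.2 + 5.2/2 = 4.8 m.
Total vertical stress at mid-clay: σ_v = 18.8×2.2 + 17.8×2.6 = 87.64 kPa.
Pore pressure: u = 9.81×(4.8 − 0.67) = 40.515 kPa.
Initial effective stress: σ'_0 = σ_v − u = 87.64 − 40.515 = 47.125 kPa.
Stress increase at mid-clay by the 2:1 spreading method:
Δσ = qB/(B+z) = 190×4.3/(4.3+4.8) = 89.78 kPa
Final effective stress: σ'_f = 47.125 + 89.78 = 136.91 kPa.
σ'_f = 136.91 > σ'_p = 88.6 kPa, so the stress path crosses the preconsolidation pressure — recompression up to σ'_p, then virgin compression beyond:
S_c = H/(1+e₀)·[C_r·log₁₀(σ'_p/σ'_0) + C_c·log₁₀(σ'_f/σ'_p)]
    = 5.2/1.83 × [0.078×log₁₀(88.6/47.125) + 0.2×log₁₀(136.91/88.6)]
    = 2.8415 × [0.021386 + 0.0378] = 0.1682 m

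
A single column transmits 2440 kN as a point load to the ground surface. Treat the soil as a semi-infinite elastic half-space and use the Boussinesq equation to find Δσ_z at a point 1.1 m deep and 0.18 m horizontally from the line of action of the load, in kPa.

Boussinesq vertical stress below a point load on an elastic half-space:
Δσ_z = 3P/(2πz²) · [1 + (r/z)²]^(−5/2)
r/z = 0.18/1.1 = 0.16364; [1+(r/z)²]^(−5/2) = 0.93607.
Δσ_z = 3×2440/(2π×1.1²) × 0.93607 = 962.82 × 0.93607 = 901.3 kPa

Δσ_z ≈ 901 kPa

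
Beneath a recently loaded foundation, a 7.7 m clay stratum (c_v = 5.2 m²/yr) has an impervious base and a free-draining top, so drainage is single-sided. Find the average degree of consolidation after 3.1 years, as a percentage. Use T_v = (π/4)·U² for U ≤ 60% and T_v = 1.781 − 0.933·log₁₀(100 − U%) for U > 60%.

U ≈ 58.8 %

Drainage path length: H_d = H = 7.7 m (single drainage).
T_v = c_v·t/H_d² = 5.2×3.1/7.7² = 0.27188.
T_v = 0.27188 corresponds to the U ≤ 60% branch:
U = √(4T_v/π) = 0.5884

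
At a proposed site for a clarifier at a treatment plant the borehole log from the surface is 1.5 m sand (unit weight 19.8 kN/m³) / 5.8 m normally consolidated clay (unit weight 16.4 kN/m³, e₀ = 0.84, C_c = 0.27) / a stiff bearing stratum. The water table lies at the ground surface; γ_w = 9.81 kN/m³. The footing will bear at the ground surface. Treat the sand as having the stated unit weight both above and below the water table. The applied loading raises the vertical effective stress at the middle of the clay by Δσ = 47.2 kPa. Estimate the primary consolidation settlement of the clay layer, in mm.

Mid-depth of clay below the ground surface: z = 1.5 + 5.8/2 = 4.4 m.
Total vertical stress at mid-clay: σ_v = 19.8×1.5 + 16.4×2.9 = 77.26 kPa.
Pore pressure: u = 9.81×(4.4 − 0) = 43.164 kPa.
Initial effective stress: σ'_0 = σ_v − u = 77.26 − 43.164 = 34.096 kPa.
Final effective stress: σ'_f = σ'_0 + Δσ = 34.096 + 47.2 = 81.296 kPa.
Normally consolidated clay, so the full stress increment lies on the virgin compression line:
S_c = C_c·H/(1+e₀)·log₁₀(σ'_f/σ'_0) = 0.27×5.8/(1+0.84)×log₁₀(81.296/34.096)
    = 0.85109 × 0.37737 = 0.3212 m

S_c ≈ 321 mm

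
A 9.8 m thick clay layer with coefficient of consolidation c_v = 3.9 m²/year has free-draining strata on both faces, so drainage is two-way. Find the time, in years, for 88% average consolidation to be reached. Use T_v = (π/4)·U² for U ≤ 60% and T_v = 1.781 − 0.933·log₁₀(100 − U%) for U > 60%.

Drainage path length: H_d = H/2 = 4.9 m (double drainage).
U > 60%: T_v = 1.781 − 0.933·log₁₀(100 − 88) = 0.77412.
t = T_v·H_d²/c_v = 0.77412×4.9²/3.9 = 4.766 years.

t ≈ 4.77 years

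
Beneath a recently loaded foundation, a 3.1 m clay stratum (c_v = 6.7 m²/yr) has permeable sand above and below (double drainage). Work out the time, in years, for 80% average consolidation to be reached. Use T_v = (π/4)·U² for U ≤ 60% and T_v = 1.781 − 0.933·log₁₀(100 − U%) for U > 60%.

t ≈ 0.203 years

Drainage path length: H_d = H/2 = 1.55 m (double drainage).
U > 60%: T_v = 1.781 − 0.933·log₁₀(100 − 80) = 0.56714.
t = T_v·H_d²/c_v = 0.56714×1.55²/6.7 = 0.2034 years.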